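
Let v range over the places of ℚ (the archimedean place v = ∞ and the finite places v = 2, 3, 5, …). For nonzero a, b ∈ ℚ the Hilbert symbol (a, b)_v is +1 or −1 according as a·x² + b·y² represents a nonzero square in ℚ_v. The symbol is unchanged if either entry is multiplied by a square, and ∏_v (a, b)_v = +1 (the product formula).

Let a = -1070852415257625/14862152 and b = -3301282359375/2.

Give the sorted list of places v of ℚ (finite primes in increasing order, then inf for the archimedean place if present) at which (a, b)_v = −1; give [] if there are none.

[3, 5, 11, 13, 23, inf]

Mod squares: a ≡ -690690, b ≡ -16302. Check v ∈ {∞, 2, 3, 5, 7, 11, 13, 19, 23, 29, 37, 43, 47}.
v=29: a=29^-2·(≡10), b=29^0·(≡28) mod 29; (10|29)=-1, (28|29)=+1; (−1)^{-2·0·14}·(-1)^0·(+1)^-2 = +1.
v=11: a=11^1·(≡3), b=11^1·(≡5) mod 11; (3|11)=+1, (5|11)=+1; (−1)^{1·1·5}·(+1)^1·(+1)^1 = -1.
v=2: v_2(a)=-3, v_2(b)=-1; units ≡ 7, 1 (mod 8); ε·ε+αω+βω = 1·0+-3·0+-1·0 ≡ 0  ⇒  (a,b)_2 = +1.
v=3: a=3^1·(≡2), b=3^1·(≡2) mod 3; (2|3)=-1, (2|3)=-1; (−1)^{1·1·1}·(-1)^1·(-1)^1 = -1.
v=5: a=5^3·(≡2), b=5^6·(≡2) mod 5; (2|5)=-1, (2|5)=-1; (−1)^{3·6·2}·(-1)^6·(-1)^3 = -1.
v=47: a=47^-2·(≡43), b=47^0·(≡36) mod 47; (43|47)=-1, (36|47)=+1; (−1)^{-2·0·23}·(-1)^0·(+1)^-2 = +1.
v=7: a=7^3·(≡4), b=7^2·(≡1) mod 7; (4|7)=+1, (1|7)=+1; (−1)^{3·2·3}·(+1)^2·(+1)^3 = +1.
v=43: a=43^2·(≡34), b=43^0·(≡31) mod 43; (34|43)=-1, (31|43)=+1; (−1)^{2·0·21}·(-1)^0·(+1)^2 = +1.
v=19: a=19^0·(≡6), b=19^1·(≡7) mod 19; (6|19)=+1, (7|19)=+1; (−1)^{0·1·9}·(+1)^1·(+1)^0 = +1.
v=23: a=23^1·(≡9), b=23^2·(≡7) mod 23; (9|23)=+1, (7|23)=-1; (−1)^{1·2·11}·(+1)^2·(-1)^1 = -1.
v=∞: -690690 < 0 and -16302 < 0  ⇒  (a,b)_∞ = -1.
v=37: a=37^2·(≡25), b=37^0·(≡6) mod 37; (25|37)=+1, (6|37)=-1; (−1)^{2·0·18}·(+1)^0·(-1)^2 = +1.
v=13: a=13^1·(≡3), b=13^1·(≡5) mod 13; (3|13)=+1, (5|13)=-1; (−1)^{1·1·6}·(+1)^1·(-1)^1 = -1.
|Ram(-690690, -16302)| = 6, even; anisotropic at {3, 5, 11, 13, 23, ∞}.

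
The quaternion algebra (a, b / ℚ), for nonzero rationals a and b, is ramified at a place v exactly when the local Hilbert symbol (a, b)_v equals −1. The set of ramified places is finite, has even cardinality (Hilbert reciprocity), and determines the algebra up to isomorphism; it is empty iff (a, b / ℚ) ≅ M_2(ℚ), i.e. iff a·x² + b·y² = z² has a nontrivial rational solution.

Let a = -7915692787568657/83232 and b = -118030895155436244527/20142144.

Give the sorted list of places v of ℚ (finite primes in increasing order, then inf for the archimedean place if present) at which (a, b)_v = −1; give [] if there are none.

[7, 31, 41, inf]

(a, b) ≡ (-17794, -138047) mod (ℚ^×)²; places V = {2, 3, 7, 11, 13, 17, 31, 37, 41, 53, ∞}.
(a,b)_∞: sgn(-17794)=−, sgn(-138047)=−, so -1.
(a,b)_3: α=-2, u≡2; β=-2, v≡1 (mod 3); (2|3)=-1, (1|3)=+1; sign (−1)^0·-1^-2·+1^-2 = +1.
(a,b)_2: α=-5, β=-6; u≡7, v≡1 (mod 8); ε(u)ε(v)=1·0, αω(v)=-5·0, βω(u)=-6·0; sum ≡ 0  ⇒  +1.
(a,b)_31: α=1, u≡22; β=2, v≡24 (mod 31); (22|31)=-1, (24|31)=-1; sign (−1)^0·-1^2·-1^1 = -1.
(a,b)_7: α=1, u≡6; β=1, v≡5 (mod 7); (6|7)=-1, (5|7)=-1; sign (−1)^1·-1^1·-1^1 = -1.
(a,b)_13: α=2, u≡4; β=3, v≡8 (mod 13); (4|13)=+1, (8|13)=-1; sign (−1)^0·+1^3·-1^2 = +1.
(a,b)_53: α=2, u≡12; β=2, v≡39 (mod 53); (12|53)=-1, (39|53)=-1; sign (−1)^0·-1^2·-1^2 = +1.
(a,b)_41: α=1, u≡14; β=1, v≡25 (mod 41); (14|41)=-1, (25|41)=+1; sign (−1)^0·-1^1·+1^1 = -1.
(a,b)_37: α=4, u≡33; β=5, v≡23 (mod 37); (33|37)=+1, (23|37)=-1; sign (−1)^0·+1^5·-1^4 = +1.
(a,b)_11: α=0, u≡5; β=-2, v≡4 (mod 11); (5|11)=+1, (4|11)=+1; sign (−1)^0·+1^-2·+1^0 = +1.
(a,b)_17: α=-2, u≡11; β=-2, v≡14 (mod 17); (11|17)=-1, (14|17)=-1; sign (−1)^0·-1^-2·-1^-2 = +1.
Ram(-17794, -138047) = {7, 31, 41, ∞}; no ℚ_7-point on the conic.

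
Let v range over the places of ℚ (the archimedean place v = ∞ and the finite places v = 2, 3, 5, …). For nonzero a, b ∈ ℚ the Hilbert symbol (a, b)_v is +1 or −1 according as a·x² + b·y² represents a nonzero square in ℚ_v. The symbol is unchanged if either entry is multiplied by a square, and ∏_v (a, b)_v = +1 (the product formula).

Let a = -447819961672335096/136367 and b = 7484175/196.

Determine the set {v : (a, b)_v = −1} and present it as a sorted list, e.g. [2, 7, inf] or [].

[2, 23, 29, 31]

Mod squares: a ≡ -1530098, b ≡ 33263. Check v ∈ {∞, 2, 3, 5, 7, 11, 13, 23, 29, 31, 37}.
v=23: a=23^-1·(≡2), b=23^0·(≡19) mod 23; (2|23)=+1, (19|23)=-1; (−1)^{-1·0·11}·(+1)^0·(-1)^-1 = -1.
v=11: a=11^-2·(≡7), b=11^0·(≡8) mod 11; (7|11)=-1, (8|11)=-1; (−1)^{-2·0·5}·(-1)^0·(-1)^-2 = +1.
v=37: a=37^3·(≡25), b=37^1·(≡3) mod 37; (25|37)=+1, (3|37)=+1; (−1)^{3·1·18}·(+1)^1·(+1)^3 = +1.
v=2: v_2(a)=3, v_2(b)=-2; units ≡ 7, 7 (mod 8); ε·ε+αω+βω = 1·1+3·0+-2·0 ≡ 1  ⇒  (a,b)_2 = -1.
v=∞: -1530098 < 0 and 33263 > 0  ⇒  (a,b)_∞ = +1.
v=29: a=29^3·(≡19), b=29^1·(≡16) mod 29; (19|29)=-1, (16|29)=+1; (−1)^{3·1·14}·(-1)^1·(+1)^3 = -1.
v=13: a=13^2·(≡11), b=13^0·(≡10) mod 13; (11|13)=-1, (10|13)=+1; (−1)^{2·0·6}·(-1)^0·(+1)^2 = +1.
v=31: a=31^3·(≡2), b=31^1·(≡9) mod 31; (2|31)=+1, (9|31)=+1; (−1)^{3·1·15}·(+1)^1·(+1)^3 = -1.
v=5: a=5^0·(≡2), b=5^2·(≡2) mod 5; (2|5)=-1, (2|5)=-1; (−1)^{0·2·2}·(-1)^2·(-1)^0 = +1.
v=7: a=7^-2·(≡4), b=7^-2·(≡5) mod 7; (4|7)=+1, (5|7)=-1; (−1)^{-2·-2·3}·(+1)^-2·(-1)^-2 = +1.
v=3: a=3^2·(≡1), b=3^2·(≡2) mod 3; (1|3)=+1, (2|3)=-1; (−1)^{2·2·1}·(+1)^2·(-1)^2 = +1.
Ram(-1530098, 33263) = {2, 23, 29, 31}; no ℚ_2-point on the conic.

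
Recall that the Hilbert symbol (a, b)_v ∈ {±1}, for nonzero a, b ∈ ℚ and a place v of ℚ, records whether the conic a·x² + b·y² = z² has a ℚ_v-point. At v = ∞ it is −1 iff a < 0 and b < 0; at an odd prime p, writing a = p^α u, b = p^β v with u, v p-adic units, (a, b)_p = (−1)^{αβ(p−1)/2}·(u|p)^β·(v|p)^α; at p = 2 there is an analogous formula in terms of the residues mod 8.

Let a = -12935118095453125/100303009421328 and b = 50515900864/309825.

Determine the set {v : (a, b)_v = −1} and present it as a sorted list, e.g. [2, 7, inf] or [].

[2, 11, 19, 29]

(a, b) ≡ (-103037, 5423) mod (ℚ^×)²; places V = {2, 3, 5, 7, 11, 13, 17, 19, 29, 31, ∞}.
(a,b)_17: α=-3, u≡4; β=-1, v≡4 (mod 17); (4|17)=+1, (4|17)=+1; sign (−1)^0·+1^-1·+1^-3 = +1.
(a,b)_5: α=6, u≡2; β=-2, v≡3 (mod 5); (2|5)=-1, (3|5)=-1; sign (−1)^0·-1^-2·-1^6 = +1.
(a,b)_2: α=-4, β=6; u≡3, v≡7 (mod 8); ε(u)ε(v)=1·1, αω(v)=-4·0, βω(u)=6·1; sum ≡ 1  ⇒  -1.
(a,b)_19: α=1, u≡11; β=0, v≡18 (mod 19); (11|19)=+1, (18|19)=-1; sign (−1)^0·+1^0·-1^1 = -1.
(a,b)_7: α=-4, u≡6; β=0, v≡6 (mod 7); (6|7)=-1, (6|7)=-1; sign (−1)^0·-1^0·-1^-4 = +1.
(a,b)_3: α=-12, u≡1; β=-6, v≡2 (mod 3); (1|3)=+1, (2|3)=-1; sign (−1)^0·+1^-6·-1^-12 = +1.
(a,b)_∞: sgn(-103037)=−, sgn(5423)=+, so +1.
(a,b)_29: α=3, u≡27; β=1, v≡25 (mod 29); (27|29)=-1, (25|29)=+1; sign (−1)^0·-1^1·+1^3 = -1.
(a,b)_13: α=2, u≡1; β=2, v≡2 (mod 13); (1|13)=+1, (2|13)=-1; sign (−1)^0·+1^2·-1^2 = +1.
(a,b)_31: α=2, u≡1; β=0, v≡23 (mod 31); (1|31)=+1, (23|31)=-1; sign (−1)^0·+1^0·-1^2 = +1.
(a,b)_11: α=1, u≡4; β=5, v≡1 (mod 11); (4|11)=+1, (1|11)=+1; sign (−1)^1·+1^5·+1^1 = -1.
Ram(-103037, 5423) = {2, 11, 19, 29}; no ℚ_2-point on the conic.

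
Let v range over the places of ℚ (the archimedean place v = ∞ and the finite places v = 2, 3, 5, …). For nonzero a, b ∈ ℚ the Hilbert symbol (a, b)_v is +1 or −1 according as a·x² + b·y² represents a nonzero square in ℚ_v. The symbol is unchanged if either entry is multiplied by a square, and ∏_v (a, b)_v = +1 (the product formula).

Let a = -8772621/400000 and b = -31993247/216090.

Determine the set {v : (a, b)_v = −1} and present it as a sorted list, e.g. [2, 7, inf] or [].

(a, b) ≡ (-4290, -1430) mod (ℚ^×)²; places V = {2, 3, 5, 7, 11, 13, 43, ∞}.
(a,b)_3: α=1, u≡1; β=-2, v≡1 (mod 3); (1|3)=+1, (1|3)=+1; sign (−1)^0·+1^-2·+1^1 = +1.
(a,b)_43: α=0, u≡14; β=2, v≡39 (mod 43); (14|43)=+1, (39|43)=-1; sign (−1)^0·+1^2·-1^0 = +1.
(a,b)_5: α=-5, u≡3; β=-1, v≡1 (mod 5); (3|5)=-1, (1|5)=+1; sign (−1)^0·-1^-1·+1^-5 = -1.
(a,b)_2: α=-7, β=-1; u≡7, v≡5 (mod 8); ε(u)ε(v)=1·0, αω(v)=-7·1, βω(u)=-1·0; sum ≡ 1  ⇒  -1.
(a,b)_11: α=3, u≡6; β=3, v≡7 (mod 11); (6|11)=-1, (7|11)=-1; sign (−1)^1·-1^3·-1^3 = -1.
(a,b)_7: α=0, u≡4; β=-4, v≡6 (mod 7); (4|7)=+1, (6|7)=-1; sign (−1)^0·+1^-4·-1^0 = +1.
(a,b)_∞: sgn(-4290)=−, sgn(-1430)=−, so -1.
(a,b)_13: α=3, u≡8; β=1, v≡6 (mod 13); (8|13)=-1, (6|13)=-1; sign (−1)^0·-1^1·-1^3 = +1.
|Ram(-4290, -1430)| = 4, even; anisotropic at {2, 5, 11, ∞}.

[2, 5, 11, inf]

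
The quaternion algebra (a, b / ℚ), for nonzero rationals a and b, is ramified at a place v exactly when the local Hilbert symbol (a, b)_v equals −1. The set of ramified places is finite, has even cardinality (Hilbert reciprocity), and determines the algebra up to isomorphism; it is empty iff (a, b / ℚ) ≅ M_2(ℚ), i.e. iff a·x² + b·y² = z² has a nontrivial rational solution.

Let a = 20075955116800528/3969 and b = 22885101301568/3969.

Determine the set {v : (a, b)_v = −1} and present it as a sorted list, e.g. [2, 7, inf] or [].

Mod squares: a ≡ 101903593, b ≡ 3513917. Check v ∈ {∞, 2, 3, 7, 11, 17, 19, 23, 29, 43}.
v=17: a=17^1·(≡11), b=17^1·(≡16) mod 17; (11|17)=-1, (16|17)=+1; (−1)^{1·1·8}·(-1)^1·(+1)^1 = -1.
v=23: a=23^1·(≡9), b=23^1·(≡1) mod 23; (9|23)=+1, (1|23)=+1; (−1)^{1·1·11}·(+1)^1·(+1)^1 = -1.
v=2: v_2(a)=4, v_2(b)=6; units ≡ 1, 5 (mod 8); ε·ε+αω+βω = 0·0+4·1+6·0 ≡ 0  ⇒  (a,b)_2 = +1.
v=29: a=29^3·(≡24), b=29^2·(≡25) mod 29; (24|29)=+1, (25|29)=+1; (−1)^{3·2·14}·(+1)^2·(+1)^3 = +1.
v=11: a=11^5·(≡9), b=11^3·(≡2) mod 11; (9|11)=+1, (2|11)=-1; (−1)^{5·3·5}·(+1)^3·(-1)^5 = +1.
v=43: a=43^1·(≡9), b=43^1·(≡8) mod 43; (9|43)=+1, (8|43)=-1; (−1)^{1·1·21}·(+1)^1·(-1)^1 = +1.
v=7: a=7^-2·(≡2), b=7^-2·(≡4) mod 7; (2|7)=+1, (4|7)=+1; (−1)^{-2·-2·3}·(+1)^-2·(+1)^-2 = +1.
v=∞: 101903593 > 0 and 3513917 > 0  ⇒  (a,b)_∞ = +1.
v=19: a=19^1·(≡14), b=19^1·(≡16) mod 19; (14|19)=-1, (16|19)=+1; (−1)^{1·1·9}·(-1)^1·(+1)^1 = +1.
v=3: a=3^-4·(≡1), b=3^-4·(≡2) mod 3; (1|3)=+1, (2|3)=-1; (−1)^{-4·-4·1}·(+1)^-4·(-1)^-4 = +1.
|Ram(101903593, 3513917)| = 2, even; anisotropic at {17, 23}.

[17, 23]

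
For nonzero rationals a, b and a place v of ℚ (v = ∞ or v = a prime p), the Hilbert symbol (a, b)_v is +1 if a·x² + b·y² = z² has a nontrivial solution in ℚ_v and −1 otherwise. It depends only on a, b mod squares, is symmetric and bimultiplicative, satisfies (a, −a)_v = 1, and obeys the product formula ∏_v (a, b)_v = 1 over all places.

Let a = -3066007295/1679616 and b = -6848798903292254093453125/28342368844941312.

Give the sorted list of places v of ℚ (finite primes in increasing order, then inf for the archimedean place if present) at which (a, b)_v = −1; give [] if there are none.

Mod squares: a ≡ -95, b ≡ -14858. Check v ∈ {∞, 2, 3, 5, 7, 11, 13, 17, 19, 23}.
v=7: a=7^0·(≡6), b=7^-2·(≡6) mod 7; (6|7)=-1, (6|7)=-1; (−1)^{0·-2·3}·(-1)^-2·(-1)^0 = +1.
v=19: a=19^3·(≡10), b=19^3·(≡7) mod 19; (10|19)=-1, (7|19)=+1; (−1)^{3·3·9}·(-1)^3·(+1)^3 = +1.
v=5: a=5^1·(≡1), b=5^6·(≡2) mod 5; (1|5)=+1, (2|5)=-1; (−1)^{1·6·2}·(+1)^6·(-1)^1 = -1.
v=13: a=13^2·(≡10), b=13^6·(≡1) mod 13; (10|13)=+1, (1|13)=+1; (−1)^{2·6·6}·(+1)^6·(+1)^2 = +1.
v=11: a=11^0·(≡3), b=11^2·(≡9) mod 11; (3|11)=+1, (9|11)=+1; (−1)^{0·2·5}·(+1)^2·(+1)^0 = +1.
v=23: a=23^2·(≡17), b=23^5·(≡21) mod 23; (17|23)=-1, (21|23)=-1; (−1)^{2·5·11}·(-1)^5·(-1)^2 = -1.
v=3: a=3^-8·(≡1), b=3^-24·(≡1) mod 3; (1|3)=+1, (1|3)=+1; (−1)^{-8·-24·1}·(+1)^-24·(+1)^-8 = +1.
v=∞: -95 < 0 and -14858 < 0  ⇒  (a,b)_∞ = -1.
v=17: a=17^0·(≡5), b=17^1·(≡14) mod 17; (5|17)=-1, (14|17)=-1; (−1)^{0·1·8}·(-1)^1·(-1)^0 = -1.
v=2: v_2(a)=-8, v_2(b)=-11; units ≡ 1, 3 (mod 8); ε·ε+αω+βω = 0·1+-8·1+-11·0 ≡ 0  ⇒  (a,b)_2 = +1.
|Ram(-95, -14858)| = 4, even; anisotropic at {5, 17, 23, ∞}.

[5, 17, 23, inf]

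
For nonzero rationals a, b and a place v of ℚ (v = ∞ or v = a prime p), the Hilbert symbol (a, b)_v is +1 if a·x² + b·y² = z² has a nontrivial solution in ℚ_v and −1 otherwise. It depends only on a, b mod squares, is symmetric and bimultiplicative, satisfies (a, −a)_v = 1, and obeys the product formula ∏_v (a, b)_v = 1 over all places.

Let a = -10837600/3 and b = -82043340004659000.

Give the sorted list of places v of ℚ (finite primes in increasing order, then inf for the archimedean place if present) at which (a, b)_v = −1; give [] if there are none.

[3, 5, 11, 19, 23, inf]

Mod squares: a ≡ -81282, b ≡ -4470510. Check v ∈ {∞, 2, 3, 5, 11, 19, 23, 31}.
v=19: a=19^1·(≡6), b=19^3·(≡17) mod 19; (6|19)=+1, (17|19)=+1; (−1)^{1·3·9}·(+1)^3·(+1)^1 = -1.
v=5: a=5^2·(≡2), b=5^3·(≡3) mod 5; (2|5)=-1, (3|5)=-1; (−1)^{2·3·2}·(-1)^3·(-1)^2 = -1.
v=31: a=31^1·(≡6), b=31^3·(≡2) mod 31; (6|31)=-1, (2|31)=+1; (−1)^{1·3·15}·(-1)^3·(+1)^1 = +1.
v=3: a=3^-1·(≡2), b=3^1·(≡2) mod 3; (2|3)=-1, (2|3)=-1; (−1)^{-1·1·1}·(-1)^1·(-1)^-1 = -1.
v=∞: -81282 < 0 and -4470510 < 0  ⇒  (a,b)_∞ = -1.
v=23: a=23^1·(≡8), b=23^3·(≡12) mod 23; (8|23)=+1, (12|23)=+1; (−1)^{1·3·11}·(+1)^3·(+1)^1 = -1.
v=2: v_2(a)=5, v_2(b)=3; units ≡ 7, 1 (mod 8); ε·ε+αω+βω = 1·0+5·0+3·0 ≡ 0  ⇒  (a,b)_2 = +1.
v=11: a=11^0·(≡6), b=11^1·(≡10) mod 11; (6|11)=-1, (10|11)=-1; (−1)^{0·1·5}·(-1)^1·(-1)^0 = -1.
Ram(-81282, -4470510) = {3, 5, 11, 19, 23, ∞}; no ℚ_3-point on the conic.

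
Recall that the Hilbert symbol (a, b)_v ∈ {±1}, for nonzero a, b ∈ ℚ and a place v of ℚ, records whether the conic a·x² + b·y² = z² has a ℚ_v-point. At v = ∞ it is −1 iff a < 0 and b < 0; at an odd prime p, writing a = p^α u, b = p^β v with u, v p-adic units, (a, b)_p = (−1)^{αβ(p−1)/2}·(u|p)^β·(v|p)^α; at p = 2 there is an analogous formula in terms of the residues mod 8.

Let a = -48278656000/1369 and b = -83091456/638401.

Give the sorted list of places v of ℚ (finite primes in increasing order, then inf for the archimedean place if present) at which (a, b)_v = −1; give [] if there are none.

[2, inf]

(a, b) ≡ (-3565, -46) mod (ℚ^×)²; places V = {2, 3, 5, 7, 17, 23, 31, 37, 47, ∞}.
(a,b)_5: α=3, u≡3; β=0, v≡4 (mod 5); (3|5)=-1, (4|5)=+1; sign (−1)^0·-1^0·+1^3 = +1.
(a,b)_37: α=-2, u≡17; β=0, v≡12 (mod 37); (17|37)=-1, (12|37)=+1; sign (−1)^0·-1^0·+1^-2 = +1.
(a,b)_7: α=0, u≡5; β=2, v≡6 (mod 7); (5|7)=-1, (6|7)=-1; sign (−1)^0·-1^2·-1^0 = +1.
(a,b)_3: α=0, u≡2; β=2, v≡2 (mod 3); (2|3)=-1, (2|3)=-1; sign (−1)^0·-1^2·-1^0 = +1.
(a,b)_23: α=3, u≡12; β=1, v≡20 (mod 23); (12|23)=+1, (20|23)=-1; sign (−1)^1·+1^1·-1^3 = +1.
(a,b)_47: α=0, u≡25; β=-2, v≡18 (mod 47); (25|47)=+1, (18|47)=+1; sign (−1)^0·+1^-2·+1^0 = +1.
(a,b)_∞: sgn(-3565)=−, sgn(-46)=−, so -1.
(a,b)_17: α=0, u≡11; β=-2, v≡12 (mod 17); (11|17)=-1, (12|17)=-1; sign (−1)^0·-1^-2·-1^0 = +1.
(a,b)_2: α=10, β=13; u≡3, v≡1 (mod 8); ε(u)ε(v)=1·0, αω(v)=10·0, βω(u)=13·1; sum ≡ 1  ⇒  -1.
(a,b)_31: α=1, u≡28; β=0, v≡18 (mod 31); (28|31)=+1, (18|31)=+1; sign (−1)^0·+1^0·+1^1 = +1.
(-3565, -46 / ℚ) ramifies at {2, ∞}: a division algebra.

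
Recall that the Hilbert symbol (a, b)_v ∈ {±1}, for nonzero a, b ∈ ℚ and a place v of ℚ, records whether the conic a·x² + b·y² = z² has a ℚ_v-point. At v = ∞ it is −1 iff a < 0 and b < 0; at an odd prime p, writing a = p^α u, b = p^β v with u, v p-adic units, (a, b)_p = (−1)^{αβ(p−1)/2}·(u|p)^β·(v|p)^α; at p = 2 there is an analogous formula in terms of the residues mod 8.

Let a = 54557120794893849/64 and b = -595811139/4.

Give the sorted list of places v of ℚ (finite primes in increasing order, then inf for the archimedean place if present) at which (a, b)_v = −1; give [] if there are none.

Mod squares: a ≡ 41, b ≡ -100491. Check v ∈ {∞, 2, 3, 7, 11, 19, 41, 43}.
v=43: a=43^2·(≡35), b=43^1·(≡8) mod 43; (35|43)=+1, (8|43)=-1; (−1)^{2·1·21}·(+1)^1·(-1)^2 = +1.
v=∞: 41 > 0 and -100491 < 0  ⇒  (a,b)_∞ = +1.
v=3: a=3^4·(≡2), b=3^1·(≡1) mod 3; (2|3)=-1, (1|3)=+1; (−1)^{4·1·1}·(-1)^1·(+1)^4 = -1.
v=7: a=7^0·(≡6), b=7^2·(≡4) mod 7; (6|7)=-1, (4|7)=+1; (−1)^{0·2·3}·(-1)^2·(+1)^0 = +1.
v=2: v_2(a)=-6, v_2(b)=-2; units ≡ 1, 5 (mod 8); ε·ε+αω+βω = 0·0+-6·1+-2·0 ≡ 0  ⇒  (a,b)_2 = +1.
v=41: a=41^3·(≡2), b=41^1·(≡5) mod 41; (2|41)=+1, (5|41)=+1; (−1)^{3·1·20}·(+1)^1·(+1)^3 = +1.
v=11: a=11^4·(≡2), b=11^2·(≡9) mod 11; (2|11)=-1, (9|11)=+1; (−1)^{4·2·5}·(-1)^2·(+1)^4 = +1.
v=19: a=19^2·(≡8), b=19^1·(≡3) mod 19; (8|19)=-1, (3|19)=-1; (−1)^{2·1·9}·(-1)^1·(-1)^2 = -1.
(41, -100491 / ℚ) ramifies at {3, 19}: a division algebra.

[3, 19]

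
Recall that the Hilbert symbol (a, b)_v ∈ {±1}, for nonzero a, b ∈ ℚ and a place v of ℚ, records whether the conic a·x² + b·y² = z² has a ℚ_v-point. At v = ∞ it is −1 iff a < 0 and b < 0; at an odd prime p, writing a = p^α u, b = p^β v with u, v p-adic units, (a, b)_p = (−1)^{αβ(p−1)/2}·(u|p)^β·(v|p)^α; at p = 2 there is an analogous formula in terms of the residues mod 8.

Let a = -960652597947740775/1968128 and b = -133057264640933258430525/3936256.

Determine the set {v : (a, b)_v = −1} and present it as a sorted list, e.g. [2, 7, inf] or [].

(a, b) ≡ (-462, -21) mod (ℚ^×)²; places V = {2, 3, 5, 7, 11, 23, 31, 43, ∞}.
(a,b)_11: α=1, u≡8; β=0, v≡1 (mod 11); (8|11)=-1, (1|11)=+1; sign (−1)^0·-1^0·+1^1 = +1.
(a,b)_43: α=2, u≡24; β=2, v≡33 (mod 43); (24|43)=+1, (33|43)=-1; sign (−1)^0·+1^2·-1^2 = +1.
(a,b)_7: α=3, u≡4; β=5, v≡4 (mod 7); (4|7)=+1, (4|7)=+1; sign (−1)^1·+1^5·+1^3 = -1.
(a,b)_31: α=-2, u≡11; β=-2, v≡4 (mod 31); (11|31)=-1, (4|31)=+1; sign (−1)^0·-1^-2·+1^-2 = +1.
(a,b)_23: α=4, u≡5; β=8, v≡6 (mod 23); (5|23)=-1, (6|23)=+1; sign (−1)^0·-1^8·+1^4 = +1.
(a,b)_5: α=2, u≡3; β=2, v≡4 (mod 5); (3|5)=-1, (4|5)=+1; sign (−1)^0·-1^2·+1^2 = +1.
(a,b)_2: α=-11, β=-12; u≡1, v≡3 (mod 8); ε(u)ε(v)=0·1, αω(v)=-11·1, βω(u)=-12·0; sum ≡ 1  ⇒  -1.
(a,b)_∞: sgn(-462)=−, sgn(-21)=−, so -1.
(a,b)_3: α=9, u≡2; β=7, v≡2 (mod 3); (2|3)=-1, (2|3)=-1; sign (−1)^1·-1^7·-1^9 = -1.
|Ram(-462, -21)| = 4, even; anisotropic at {2, 3, 7, ∞}.

[2, 3, 7, inf]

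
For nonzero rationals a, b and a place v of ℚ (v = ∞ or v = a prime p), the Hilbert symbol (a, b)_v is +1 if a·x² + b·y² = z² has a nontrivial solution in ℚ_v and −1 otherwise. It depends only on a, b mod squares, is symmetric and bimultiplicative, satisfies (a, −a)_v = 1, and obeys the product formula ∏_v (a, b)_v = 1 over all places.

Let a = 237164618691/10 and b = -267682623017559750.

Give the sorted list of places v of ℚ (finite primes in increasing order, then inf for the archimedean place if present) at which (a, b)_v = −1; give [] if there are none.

Mod squares: a ≡ 910, b ≡ -24310. Check v ∈ {∞, 2, 3, 5, 7, 11, 13, 17}.
v=2: v_2(a)=-1, v_2(b)=1; units ≡ 7, 5 (mod 8); ε·ε+αω+βω = 1·0+-1·1+1·0 ≡ 1  ⇒  (a,b)_2 = -1.
v=∞: 910 > 0 and -24310 < 0  ⇒  (a,b)_∞ = +1.
v=3: a=3^2·(≡1), b=3^2·(≡2) mod 3; (1|3)=+1, (2|3)=-1; (−1)^{2·2·1}·(+1)^2·(-1)^2 = +1.
v=5: a=5^-1·(≡3), b=5^3·(≡2) mod 5; (3|5)=-1, (2|5)=-1; (−1)^{-1·3·2}·(-1)^3·(-1)^-1 = +1.
v=7: a=7^3·(≡2), b=7^2·(≡4) mod 7; (2|7)=+1, (4|7)=+1; (−1)^{3·2·3}·(+1)^2·(+1)^3 = +1.
v=13: a=13^3·(≡2), b=13^5·(≡11) mod 13; (2|13)=-1, (11|13)=-1; (−1)^{3·5·6}·(-1)^5·(-1)^3 = +1.
v=11: a=11^2·(≡8), b=11^3·(≡1) mod 11; (8|11)=-1, (1|11)=+1; (−1)^{2·3·5}·(-1)^3·(+1)^2 = -1.
v=17: a=17^2·(≡8), b=17^3·(≡15) mod 17; (8|17)=+1, (15|17)=+1; (−1)^{2·3·8}·(+1)^3·(+1)^2 = +1.
(910, -24310 / ℚ) ramifies at {2, 11}: a division algebra.

[2, 11]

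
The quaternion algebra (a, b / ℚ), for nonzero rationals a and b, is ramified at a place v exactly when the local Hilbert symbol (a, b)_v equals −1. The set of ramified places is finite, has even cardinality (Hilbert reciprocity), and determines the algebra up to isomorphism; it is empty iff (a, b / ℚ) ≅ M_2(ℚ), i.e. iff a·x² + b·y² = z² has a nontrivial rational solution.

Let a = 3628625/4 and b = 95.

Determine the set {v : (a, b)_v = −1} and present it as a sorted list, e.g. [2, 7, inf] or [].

Mod squares: a ≡ 145145, b ≡ 95. Check v ∈ {∞, 2, 5, 7, 11, 13, 19, 29}.
v=∞: 145145 > 0 and 95 > 0  ⇒  (a,b)_∞ = +1.
v=13: a=13^1·(≡7), b=13^0·(≡4) mod 13; (7|13)=-1, (4|13)=+1; (−1)^{1·0·6}·(-1)^0·(+1)^1 = +1.
v=7: a=7^1·(≡1), b=7^0·(≡4) mod 7; (1|7)=+1, (4|7)=+1; (−1)^{1·0·3}·(+1)^0·(+1)^1 = +1.
v=11: a=11^1·(≡10), b=11^0·(≡7) mod 11; (10|11)=-1, (7|11)=-1; (−1)^{1·0·5}·(-1)^0·(-1)^1 = -1.
v=29: a=29^1·(≡12), b=29^0·(≡8) mod 29; (12|29)=-1, (8|29)=-1; (−1)^{1·0·14}·(-1)^0·(-1)^1 = -1.
v=19: a=19^0·(≡6), b=19^1·(≡5) mod 19; (6|19)=+1, (5|19)=+1; (−1)^{0·1·9}·(+1)^1·(+1)^0 = +1.
v=2: v_2(a)=-2, v_2(b)=0; units ≡ 1, 7 (mod 8); ε·ε+αω+βω = 0·1+-2·0+0·0 ≡ 0  ⇒  (a,b)_2 = +1.
v=5: a=5^3·(≡1), b=5^1·(≡4) mod 5; (1|5)=+1, (4|5)=+1; (−1)^{3·1·2}·(+1)^1·(+1)^3 = +1.
|Ram(145145, 95)| = 2, even; anisotropic at {11, 29}.

[11, 29]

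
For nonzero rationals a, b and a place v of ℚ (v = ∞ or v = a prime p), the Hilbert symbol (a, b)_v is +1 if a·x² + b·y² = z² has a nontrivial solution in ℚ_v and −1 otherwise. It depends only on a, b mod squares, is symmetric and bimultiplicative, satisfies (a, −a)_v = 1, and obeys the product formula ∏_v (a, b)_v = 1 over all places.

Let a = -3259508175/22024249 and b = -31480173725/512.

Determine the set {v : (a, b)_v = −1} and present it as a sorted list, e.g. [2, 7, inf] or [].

[3, 17, 31, inf]

(a, b) ≡ (-1023, -442) mod (ℚ^×)²; places V = {2, 3, 5, 7, 11, 13, 17, 19, 31, ∞}.
(a,b)_∞: sgn(-1023)=−, sgn(-442)=−, so -1.
(a,b)_19: α=-4, u≡8; β=0, v≡13 (mod 19); (8|19)=-1, (13|19)=-1; sign (−1)^0·-1^0·-1^-4 = +1.
(a,b)_2: α=0, β=-9; u≡1, v≡3 (mod 8); ε(u)ε(v)=0·1, αω(v)=0·1, βω(u)=-9·0; sum ≡ 0  ⇒  +1.
(a,b)_11: α=1, u≡2; β=2, v≡1 (mod 11); (2|11)=-1, (1|11)=+1; sign (−1)^0·-1^2·+1^1 = +1.
(a,b)_3: α=3, u≡1; β=0, v≡2 (mod 3); (1|3)=+1, (2|3)=-1; sign (−1)^0·+1^0·-1^3 = -1.
(a,b)_17: α=2, u≡7; β=1, v≡2 (mod 17); (7|17)=-1, (2|17)=+1; sign (−1)^0·-1^1·+1^2 = -1.
(a,b)_31: α=1, u≡11; β=2, v≡12 (mod 31); (11|31)=-1, (12|31)=-1; sign (−1)^0·-1^2·-1^1 = -1.
(a,b)_13: α=-2, u≡10; β=1, v≡7 (mod 13); (10|13)=+1, (7|13)=-1; sign (−1)^0·+1^1·-1^-2 = +1.
(a,b)_7: α=2, u≡6; β=2, v≡6 (mod 7); (6|7)=-1, (6|7)=-1; sign (−1)^0·-1^2·-1^2 = +1.
(a,b)_5: α=2, u≡2; β=2, v≡3 (mod 5); (2|5)=-1, (3|5)=-1; sign (−1)^0·-1^2·-1^2 = +1.
|Ram(-1023, -442)| = 4, even; anisotropic at {3, 17, 31, ∞}.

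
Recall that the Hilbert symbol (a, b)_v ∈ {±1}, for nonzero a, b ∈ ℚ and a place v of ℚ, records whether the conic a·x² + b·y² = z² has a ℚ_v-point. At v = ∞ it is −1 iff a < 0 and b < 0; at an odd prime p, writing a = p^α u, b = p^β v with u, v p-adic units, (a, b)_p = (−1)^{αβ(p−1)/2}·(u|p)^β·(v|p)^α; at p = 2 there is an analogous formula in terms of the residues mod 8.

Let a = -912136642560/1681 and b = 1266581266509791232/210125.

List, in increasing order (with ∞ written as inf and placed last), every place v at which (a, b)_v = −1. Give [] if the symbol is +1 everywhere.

[2, 3]

(a, b) ≡ (-10, 15015) mod (ℚ^×)²; places V = {2, 3, 5, 7, 11, 13, 17, 41, ∞}.
(a,b)_7: α=0, u≡4; β=1, v≡6 (mod 7); (4|7)=+1, (6|7)=-1; sign (−1)^0·+1^1·-1^0 = +1.
(a,b)_5: α=1, u≡3; β=-3, v≡2 (mod 5); (3|5)=-1, (2|5)=-1; sign (−1)^0·-1^-3·-1^1 = +1.
(a,b)_2: α=13, β=16; u≡3, v≡7 (mod 8); ε(u)ε(v)=1·1, αω(v)=13·0, βω(u)=16·1; sum ≡ 1  ⇒  -1.
(a,b)_13: α=2, u≡4; β=3, v≡2 (mod 13); (4|13)=+1, (2|13)=-1; sign (−1)^0·+1^3·-1^2 = +1.
(a,b)_∞: sgn(-10)=−, sgn(15015)=+, so +1.
(a,b)_17: α=0, u≡10; β=2, v≡16 (mod 17); (10|17)=-1, (16|17)=+1; sign (−1)^0·-1^2·+1^0 = +1.
(a,b)_3: α=2, u≡2; β=3, v≡1 (mod 3); (2|3)=-1, (1|3)=+1; sign (−1)^0·-1^3·+1^2 = -1.
(a,b)_41: α=-2, u≡25; β=-2, v≡10 (mod 41); (25|41)=+1, (10|41)=+1; sign (−1)^0·+1^-2·+1^-2 = +1.
(a,b)_11: α=4, u≡5; β=5, v≡1 (mod 11); (5|11)=+1, (1|11)=+1; sign (−1)^0·+1^5·+1^4 = +1.
|Ram(-10, 15015)| = 2, even; anisotropic at {2, 3}.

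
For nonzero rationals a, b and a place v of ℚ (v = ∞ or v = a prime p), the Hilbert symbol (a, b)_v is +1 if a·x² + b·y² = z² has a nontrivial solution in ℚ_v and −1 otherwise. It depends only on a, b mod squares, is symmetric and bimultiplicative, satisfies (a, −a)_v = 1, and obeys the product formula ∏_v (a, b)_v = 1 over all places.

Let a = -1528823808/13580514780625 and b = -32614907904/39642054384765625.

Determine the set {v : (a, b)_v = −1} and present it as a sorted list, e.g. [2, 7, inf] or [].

[2, inf]

Mod squares: a ≡ -2, b ≡ -6. Check v ∈ {∞, 2, 3, 5, 13, 17, 23, 29}.
v=17: a=17^-2·(≡1), b=17^0·(≡10) mod 17; (1|17)=+1, (10|17)=-1; (−1)^{-2·0·8}·(+1)^0·(-1)^-2 = +1.
v=2: v_2(a)=21, v_2(b)=27; units ≡ 7, 5 (mod 8); ε·ε+αω+βω = 1·0+21·1+27·0 ≡ 1  ⇒  (a,b)_2 = -1.
v=29: a=29^-2·(≡15), b=29^-2·(≡13) mod 29; (15|29)=-1, (13|29)=+1; (−1)^{-2·-2·14}·(-1)^-2·(+1)^-2 = +1.
v=3: a=3^6·(≡1), b=3^5·(≡1) mod 3; (1|3)=+1, (1|3)=+1; (−1)^{6·5·1}·(+1)^5·(+1)^6 = +1.
v=5: a=5^-4·(≡3), b=5^-10·(≡4) mod 5; (3|5)=-1, (4|5)=+1; (−1)^{-4·-10·2}·(-1)^-10·(+1)^-4 = +1.
v=23: a=23^-2·(≡5), b=23^0·(≡19) mod 23; (5|23)=-1, (19|23)=-1; (−1)^{-2·0·11}·(-1)^0·(-1)^-2 = +1.
v=13: a=13^-2·(≡11), b=13^-6·(≡8) mod 13; (11|13)=-1, (8|13)=-1; (−1)^{-2·-6·6}·(-1)^-6·(-1)^-2 = +1.
v=∞: -2 < 0 and -6 < 0  ⇒  (a,b)_∞ = -1.
(-2, -6 / ℚ) ramifies at {2, ∞}: a division algebra.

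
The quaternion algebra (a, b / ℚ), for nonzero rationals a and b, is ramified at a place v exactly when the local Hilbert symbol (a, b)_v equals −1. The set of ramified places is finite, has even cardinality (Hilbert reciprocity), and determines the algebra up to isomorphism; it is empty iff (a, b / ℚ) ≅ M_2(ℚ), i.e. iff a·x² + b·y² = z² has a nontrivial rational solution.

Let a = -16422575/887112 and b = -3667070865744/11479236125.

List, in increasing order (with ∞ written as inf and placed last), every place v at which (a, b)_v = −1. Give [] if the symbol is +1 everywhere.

[23, inf]

(a, b) ≡ (-46, -1033505) mod (ℚ^×)²; places V = {2, 3, 5, 7, 11, 13, 19, 23, 37, 43, ∞}.
(a,b)_37: α=-2, u≡9; β=-4, v≡25 (mod 37); (9|37)=+1, (25|37)=+1; sign (−1)^0·+1^-4·+1^-2 = +1.
(a,b)_7: α=0, u≡3; β=-2, v≡3 (mod 7); (3|7)=-1, (3|7)=-1; sign (−1)^0·-1^-2·-1^0 = +1.
(a,b)_∞: sgn(-46)=−, sgn(-1033505)=−, so -1.
(a,b)_3: α=-4, u≡2; β=8, v≡1 (mod 3); (2|3)=-1, (1|3)=+1; sign (−1)^0·-1^8·+1^-4 = +1.
(a,b)_11: α=0, u≡3; β=1, v≡6 (mod 11); (3|11)=+1, (6|11)=-1; sign (−1)^0·+1^1·-1^0 = +1.
(a,b)_13: α=4, u≡2; β=2, v≡2 (mod 13); (2|13)=-1, (2|13)=-1; sign (−1)^0·-1^2·-1^4 = +1.
(a,b)_2: α=-3, β=4; u≡1, v≡7 (mod 8); ε(u)ε(v)=0·1, αω(v)=-3·0, βω(u)=4·0; sum ≡ 0  ⇒  +1.
(a,b)_23: α=1, u≡5; β=1, v≡21 (mod 23); (5|23)=-1, (21|23)=-1; sign (−1)^1·-1^1·-1^1 = -1.
(a,b)_43: α=0, u≡13; β=1, v≡32 (mod 43); (13|43)=+1, (32|43)=-1; sign (−1)^0·+1^1·-1^0 = +1.
(a,b)_5: α=2, u≡1; β=-3, v≡4 (mod 5); (1|5)=+1, (4|5)=+1; sign (−1)^0·+1^-3·+1^2 = +1.
(a,b)_19: α=0, u≡9; β=1, v≡14 (mod 19); (9|19)=+1, (14|19)=-1; sign (−1)^0·+1^1·-1^0 = +1.
(-46, -1033505 / ℚ) ramifies at {23, ∞}: a division algebra.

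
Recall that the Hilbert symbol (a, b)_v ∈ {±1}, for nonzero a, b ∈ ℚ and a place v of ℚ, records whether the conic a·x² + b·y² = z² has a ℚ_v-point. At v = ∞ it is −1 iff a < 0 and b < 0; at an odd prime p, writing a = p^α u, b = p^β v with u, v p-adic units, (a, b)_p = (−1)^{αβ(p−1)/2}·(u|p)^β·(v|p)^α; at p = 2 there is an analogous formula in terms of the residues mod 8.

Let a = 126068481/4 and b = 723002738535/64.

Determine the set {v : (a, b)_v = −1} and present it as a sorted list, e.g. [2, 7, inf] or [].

Mod squares: a ≡ 1556401, b ≡ 8925959735. Check v ∈ {∞, 2, 3, 5, 7, 11, 17, 29, 31, 37, 41}.
v=5: a=5^0·(≡4), b=5^1·(≡3) mod 5; (4|5)=+1, (3|5)=-1; (−1)^{0·1·2}·(+1)^1·(-1)^0 = +1.
v=11: a=11^1·(≡9), b=11^1·(≡5) mod 11; (9|11)=+1, (5|11)=+1; (−1)^{1·1·5}·(+1)^1·(+1)^1 = -1.
v=37: a=37^0·(≡30), b=37^1·(≡27) mod 37; (30|37)=+1, (27|37)=+1; (−1)^{0·1·18}·(+1)^1·(+1)^0 = +1.
v=29: a=29^1·(≡15), b=29^1·(≡17) mod 29; (15|29)=-1, (17|29)=-1; (−1)^{1·1·14}·(-1)^1·(-1)^1 = +1.
v=17: a=17^1·(≡9), b=17^1·(≡14) mod 17; (9|17)=+1, (14|17)=-1; (−1)^{1·1·8}·(+1)^1·(-1)^1 = -1.
v=41: a=41^1·(≡32), b=41^1·(≡31) mod 41; (32|41)=+1, (31|41)=+1; (−1)^{1·1·20}·(+1)^1·(+1)^1 = +1.
v=31: a=31^0·(≡17), b=31^1·(≡28) mod 31; (17|31)=-1, (28|31)=+1; (−1)^{0·1·15}·(-1)^1·(+1)^0 = -1.
v=3: a=3^4·(≡1), b=3^4·(≡2) mod 3; (1|3)=+1, (2|3)=-1; (−1)^{4·4·1}·(+1)^4·(-1)^4 = +1.
v=2: v_2(a)=-2, v_2(b)=-6; units ≡ 1, 7 (mod 8); ε·ε+αω+βω = 0·1+-2·0+-6·0 ≡ 0  ⇒  (a,b)_2 = +1.
v=7: a=7^1·(≡2), b=7^1·(≡2) mod 7; (2|7)=+1, (2|7)=+1; (−1)^{1·1·3}·(+1)^1·(+1)^1 = -1.
v=∞: 1556401 > 0 and 8925959735 > 0  ⇒  (a,b)_∞ = +1.
Ram(1556401, 8925959735) = {7, 11, 17, 31}; no ℚ_7-point on the conic.

[7, 11, 17, 31]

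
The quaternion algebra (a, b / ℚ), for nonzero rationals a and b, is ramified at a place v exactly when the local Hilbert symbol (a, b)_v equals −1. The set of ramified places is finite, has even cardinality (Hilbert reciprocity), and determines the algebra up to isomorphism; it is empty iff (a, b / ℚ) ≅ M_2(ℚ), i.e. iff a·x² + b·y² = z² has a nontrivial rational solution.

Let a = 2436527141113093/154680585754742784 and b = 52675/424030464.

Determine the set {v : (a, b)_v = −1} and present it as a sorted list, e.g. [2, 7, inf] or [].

[23, 43]

(a, b) ≡ (8533, 43) mod (ℚ^×)²; places V = {2, 3, 5, 7, 11, 13, 17, 19, 23, 43, 53, ∞}.
(a,b)_∞: sgn(8533)=+, sgn(43)=+, so +1.
(a,b)_11: α=-6, u≡2; β=-2, v≡10 (mod 11); (2|11)=-1, (10|11)=-1; sign (−1)^0·-1^-2·-1^-6 = +1.
(a,b)_7: α=1, u≡2; β=2, v≡1 (mod 7); (2|7)=+1, (1|7)=+1; sign (−1)^0·+1^2·+1^1 = +1.
(a,b)_53: α=1, u≡41; β=0, v≡44 (mod 53); (41|53)=-1, (44|53)=+1; sign (−1)^0·-1^0·+1^1 = +1.
(a,b)_13: α=0, u≡6; β=-2, v≡3 (mod 13); (6|13)=-1, (3|13)=+1; sign (−1)^0·-1^-2·+1^0 = +1.
(a,b)_23: α=1, u≡3; β=0, v≡17 (mod 23); (3|23)=+1, (17|23)=-1; sign (−1)^0·+1^0·-1^1 = -1.
(a,b)_2: α=-12, β=-8; u≡5, v≡3 (mod 8); ε(u)ε(v)=0·1, αω(v)=-12·1, βω(u)=-8·1; sum ≡ 0  ⇒  +1.
(a,b)_5: α=0, u≡2; β=2, v≡3 (mod 5); (2|5)=-1, (3|5)=-1; sign (−1)^0·-1^2·-1^0 = +1.
(a,b)_43: α=4, u≡8; β=1, v≡6 (mod 43); (8|43)=-1, (6|43)=+1; sign (−1)^0·-1^1·+1^4 = -1.
(a,b)_17: α=4, u≡16; β=0, v≡16 (mod 17); (16|17)=+1, (16|17)=+1; sign (−1)^0·+1^0·+1^4 = +1.
(a,b)_3: α=-10, u≡1; β=-4, v≡1 (mod 3); (1|3)=+1, (1|3)=+1; sign (−1)^0·+1^-4·+1^-10 = +1.
(a,b)_19: α=-2, u≡10; β=0, v≡4 (mod 19); (10|19)=-1, (4|19)=+1; sign (−1)^0·-1^0·+1^-2 = +1.
Ram(8533, 43) = {23, 43}; no ℚ_23-point on the conic.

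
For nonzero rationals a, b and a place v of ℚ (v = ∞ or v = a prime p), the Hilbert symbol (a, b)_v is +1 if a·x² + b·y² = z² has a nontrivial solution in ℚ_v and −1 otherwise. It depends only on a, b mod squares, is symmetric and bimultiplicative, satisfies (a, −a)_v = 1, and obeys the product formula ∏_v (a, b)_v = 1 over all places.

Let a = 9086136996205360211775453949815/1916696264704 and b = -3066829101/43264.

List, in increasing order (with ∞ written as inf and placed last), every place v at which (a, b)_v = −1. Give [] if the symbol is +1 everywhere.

(a, b) ≡ (243399135, -6954261) mod (ℚ^×)²; places V = {2, 3, 5, 7, 13, 31, 37, 43, 47, ∞}.
(a,b)_13: α=-4, u≡7; β=-2, v≡6 (mod 13); (7|13)=-1, (6|13)=-1; sign (−1)^0·-1^-2·-1^-4 = +1.
(a,b)_43: α=3, u≡11; β=1, v≡7 (mod 43); (11|43)=+1, (7|43)=-1; sign (−1)^1·+1^1·-1^3 = +1.
(a,b)_5: α=1, u≡2; β=0, v≡1 (mod 5); (2|5)=-1, (1|5)=+1; sign (−1)^0·-1^0·+1^1 = +1.
(a,b)_3: α=11, u≡1; β=3, v≡1 (mod 3); (1|3)=+1, (1|3)=+1; sign (−1)^1·+1^3·+1^11 = -1.
(a,b)_31: α=3, u≡29; β=1, v≡1 (mod 31); (29|31)=-1, (1|31)=+1; sign (−1)^1·-1^1·+1^3 = +1.
(a,b)_47: α=3, u≡41; β=1, v≡30 (mod 47); (41|47)=-1, (30|47)=-1; sign (−1)^1·-1^1·-1^3 = -1.
(a,b)_∞: sgn(243399135)=+, sgn(-6954261)=−, so +1.
(a,b)_7: α=7, u≡1; β=2, v≡4 (mod 7); (1|7)=+1, (4|7)=+1; sign (−1)^0·+1^2·+1^7 = +1.
(a,b)_37: α=3, u≡22; β=1, v≡25 (mod 37); (22|37)=-1, (25|37)=+1; sign (−1)^0·-1^1·+1^3 = -1.
(a,b)_2: α=-26, β=-8; u≡7, v≡3 (mod 8); ε(u)ε(v)=1·1, αω(v)=-26·1, βω(u)=-8·0; sum ≡ 1  ⇒  -1.
|Ram(243399135, -6954261)| = 4, even; anisotropic at {2, 3, 37, 47}.

[2, 3, 37, 47]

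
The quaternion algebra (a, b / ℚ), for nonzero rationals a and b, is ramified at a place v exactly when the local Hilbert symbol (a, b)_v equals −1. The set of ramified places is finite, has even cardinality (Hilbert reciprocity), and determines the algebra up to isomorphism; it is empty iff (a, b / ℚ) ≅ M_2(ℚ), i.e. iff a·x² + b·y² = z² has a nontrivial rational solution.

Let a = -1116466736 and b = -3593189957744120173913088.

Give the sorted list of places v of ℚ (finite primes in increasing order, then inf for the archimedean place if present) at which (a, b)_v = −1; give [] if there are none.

[11, 31, 41, inf]

Mod squares: a ≡ -72611, b ≡ -8897. Check v ∈ {∞, 2, 3, 7, 11, 23, 31, 41}.
v=41: a=41^1·(≡33), b=41^3·(≡38) mod 41; (33|41)=+1, (38|41)=-1; (−1)^{1·3·20}·(+1)^3·(-1)^1 = -1.
v=11: a=11^1·(≡2), b=11^2·(≡7) mod 11; (2|11)=-1, (7|11)=-1; (−1)^{1·2·5}·(-1)^2·(-1)^1 = -1.
v=23: a=23^1·(≡20), b=23^2·(≡3) mod 23; (20|23)=-1, (3|23)=+1; (−1)^{1·2·11}·(-1)^2·(+1)^1 = +1.
v=2: v_2(a)=4, v_2(b)=10; units ≡ 5, 7 (mod 8); ε·ε+αω+βω = 0·1+4·0+10·1 ≡ 0  ⇒  (a,b)_2 = +1.
v=7: a=7^1·(≡4), b=7^3·(≡5) mod 7; (4|7)=+1, (5|7)=-1; (−1)^{1·3·3}·(+1)^3·(-1)^1 = +1.
v=3: a=3^0·(≡1), b=3^4·(≡1) mod 3; (1|3)=+1, (1|3)=+1; (−1)^{0·4·1}·(+1)^4·(+1)^0 = +1.
v=∞: -72611 < 0 and -8897 < 0  ⇒  (a,b)_∞ = -1.
v=31: a=31^2·(≡11), b=31^5·(≡26) mod 31; (11|31)=-1, (26|31)=-1; (−1)^{2·5·15}·(-1)^5·(-1)^2 = -1.
|Ram(-72611, -8897)| = 4, even; anisotropic at {11, 31, 41, ∞}.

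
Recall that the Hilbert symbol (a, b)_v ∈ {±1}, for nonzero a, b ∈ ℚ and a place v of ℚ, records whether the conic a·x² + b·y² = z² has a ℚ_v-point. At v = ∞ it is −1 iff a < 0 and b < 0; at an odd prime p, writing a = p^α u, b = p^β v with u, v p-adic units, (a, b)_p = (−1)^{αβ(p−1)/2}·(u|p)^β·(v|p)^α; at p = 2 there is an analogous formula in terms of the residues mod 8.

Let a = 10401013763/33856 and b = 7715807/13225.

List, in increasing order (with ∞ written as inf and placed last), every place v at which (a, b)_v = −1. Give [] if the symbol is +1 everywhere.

(a, b) ≡ (734483, 527) mod (ℚ^×)²; places V = {2, 5, 7, 11, 17, 19, 23, 29, 31, 43, ∞}.
(a,b)_23: α=-2, u≡6; β=-2, v≡10 (mod 23); (6|23)=+1, (10|23)=-1; sign (−1)^0·+1^-2·-1^-2 = +1.
(a,b)_2: α=-6, β=0; u≡3, v≡7 (mod 8); ε(u)ε(v)=1·1, αω(v)=-6·0, βω(u)=0·1; sum ≡ 1  ⇒  -1.
(a,b)_∞: sgn(734483)=+, sgn(527)=+, so +1.
(a,b)_29: α=1, u≡27; β=0, v≡9 (mod 29); (27|29)=-1, (9|29)=+1; sign (−1)^0·-1^0·+1^1 = +1.
(a,b)_7: α=2, u≡4; β=0, v≡4 (mod 7); (4|7)=+1, (4|7)=+1; sign (−1)^0·+1^0·+1^2 = +1.
(a,b)_19: α=1, u≡5; β=0, v≡2 (mod 19); (5|19)=+1, (2|19)=-1; sign (−1)^0·+1^0·-1^1 = -1.
(a,b)_5: α=0, u≡3; β=-2, v≡3 (mod 5); (3|5)=-1, (3|5)=-1; sign (−1)^0·-1^-2·-1^0 = +1.
(a,b)_11: α=0, u≡7; β=4, v≡7 (mod 11); (7|11)=-1, (7|11)=-1; sign (−1)^0·-1^4·-1^0 = +1.
(a,b)_17: α=2, u≡8; β=1, v≡12 (mod 17); (8|17)=+1, (12|17)=-1; sign (−1)^0·+1^1·-1^2 = +1.
(a,b)_43: α=1, u≡38; β=0, v≡15 (mod 43); (38|43)=+1, (15|43)=+1; sign (−1)^0·+1^0·+1^1 = +1.
(a,b)_31: α=1, u≡2; β=1, v≡26 (mod 31); (2|31)=+1, (26|31)=-1; sign (−1)^1·+1^1·-1^1 = +1.
|Ram(734483, 527)| = 2, even; anisotropic at {2, 19}.

[2, 19]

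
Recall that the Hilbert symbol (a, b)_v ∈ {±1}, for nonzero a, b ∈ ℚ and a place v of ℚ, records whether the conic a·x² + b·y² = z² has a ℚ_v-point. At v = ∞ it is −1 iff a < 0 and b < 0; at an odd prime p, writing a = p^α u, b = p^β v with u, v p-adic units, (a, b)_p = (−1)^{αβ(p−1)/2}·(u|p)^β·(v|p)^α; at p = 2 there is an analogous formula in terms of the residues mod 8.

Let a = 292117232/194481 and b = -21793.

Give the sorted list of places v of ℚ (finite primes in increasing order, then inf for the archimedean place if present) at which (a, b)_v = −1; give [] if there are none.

[2, 19, 29, 43]

(a, b) ≡ (1247, -21793) mod (ℚ^×)²; places V = {2, 3, 7, 11, 19, 29, 31, 37, 43, ∞}.
(a,b)_19: α=0, u≡18; β=1, v≡12 (mod 19); (18|19)=-1, (12|19)=-1; sign (−1)^0·-1^1·-1^0 = -1.
(a,b)_∞: sgn(1247)=+, sgn(-21793)=−, so +1.
(a,b)_37: α=0, u≡26; β=1, v≡3 (mod 37); (26|37)=+1, (3|37)=+1; sign (−1)^0·+1^1·+1^0 = +1.
(a,b)_3: α=-4, u≡2; β=0, v≡2 (mod 3); (2|3)=-1, (2|3)=-1; sign (−1)^0·-1^0·-1^-4 = +1.
(a,b)_31: α=0, u≡25; β=1, v≡10 (mod 31); (25|31)=+1, (10|31)=+1; sign (−1)^0·+1^1·+1^0 = +1.
(a,b)_7: α=-4, u≡2; β=0, v≡5 (mod 7); (2|7)=+1, (5|7)=-1; sign (−1)^0·+1^0·-1^-4 = +1.
(a,b)_29: α=1, u≡17; β=0, v≡15 (mod 29); (17|29)=-1, (15|29)=-1; sign (−1)^0·-1^0·-1^1 = -1.
(a,b)_11: α=4, u≡9; β=0, v≡9 (mod 11); (9|11)=+1, (9|11)=+1; sign (−1)^0·+1^0·+1^4 = +1.
(a,b)_2: α=4, β=0; u≡7, v≡7 (mod 8); ε(u)ε(v)=1·1, αω(v)=4·0, βω(u)=0·0; sum ≡ 1  ⇒  -1.
(a,b)_43: α=1, u≡29; β=0, v≡8 (mod 43); (29|43)=-1, (8|43)=-1; sign (−1)^0·-1^0·-1^1 = -1.
(1247, -21793 / ℚ) ramifies at {2, 19, 29, 43}: a division algebra.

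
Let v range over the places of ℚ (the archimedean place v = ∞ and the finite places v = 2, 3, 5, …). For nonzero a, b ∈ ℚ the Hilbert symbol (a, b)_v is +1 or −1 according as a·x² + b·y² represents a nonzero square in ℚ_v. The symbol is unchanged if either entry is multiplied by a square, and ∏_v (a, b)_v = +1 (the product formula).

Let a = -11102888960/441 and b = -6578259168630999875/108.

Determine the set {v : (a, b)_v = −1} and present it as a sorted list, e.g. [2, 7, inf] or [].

(a, b) ≡ (-10842665, -465) mod (ℚ^×)²; places V = {2, 3, 5, 7, 19, 29, 31, 37, 43, 47, ∞}.
(a,b)_31: α=0, u≡16; β=1, v≡1 (mod 31); (16|31)=+1, (1|31)=+1; sign (−1)^0·+1^1·+1^0 = +1.
(a,b)_43: α=1, u≡10; β=2, v≡42 (mod 43); (10|43)=+1, (42|43)=-1; sign (−1)^0·+1^2·-1^1 = -1.
(a,b)_37: α=1, u≡17; β=2, v≡30 (mod 37); (17|37)=-1, (30|37)=+1; sign (−1)^0·-1^2·+1^1 = +1.
(a,b)_2: α=10, β=-2; u≡7, v≡7 (mod 8); ε(u)ε(v)=1·1, αω(v)=10·0, βω(u)=-2·0; sum ≡ 1  ⇒  -1.
(a,b)_29: α=1, u≡18; β=2, v≡20 (mod 29); (18|29)=-1, (20|29)=+1; sign (−1)^0·-1^2·+1^1 = +1.
(a,b)_19: α=0, u≡15; β=2, v≡13 (mod 19); (15|19)=-1, (13|19)=-1; sign (−1)^0·-1^2·-1^0 = +1.
(a,b)_5: α=1, u≡3; β=3, v≡2 (mod 5); (3|5)=-1, (2|5)=-1; sign (−1)^0·-1^3·-1^1 = +1.
(a,b)_7: α=-2, u≡6; β=0, v≡1 (mod 7); (6|7)=-1, (1|7)=+1; sign (−1)^0·-1^0·+1^-2 = +1.
(a,b)_∞: sgn(-10842665)=−, sgn(-465)=−, so -1.
(a,b)_3: α=-2, u≡1; β=-3, v≡1 (mod 3); (1|3)=+1, (1|3)=+1; sign (−1)^0·+1^-3·+1^-2 = +1.
(a,b)_47: α=1, u≡21; β=2, v≡10 (mod 47); (21|47)=+1, (10|47)=-1; sign (−1)^0·+1^2·-1^1 = -1.
Ram(-10842665, -465) = {2, 43, 47, ∞}; no ℚ_2-point on the conic.

[2, 43, 47, inf]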